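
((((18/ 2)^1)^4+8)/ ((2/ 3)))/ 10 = 985.35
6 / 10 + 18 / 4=51 / 10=5.10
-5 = -5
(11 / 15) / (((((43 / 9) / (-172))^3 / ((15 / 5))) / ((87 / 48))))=-930204 / 5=-186040.80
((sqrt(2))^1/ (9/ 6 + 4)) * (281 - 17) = 48 * sqrt(2) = 67.88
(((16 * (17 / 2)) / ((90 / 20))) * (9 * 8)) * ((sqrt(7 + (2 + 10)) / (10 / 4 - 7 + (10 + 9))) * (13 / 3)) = 56576 * sqrt(19) / 87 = 2834.59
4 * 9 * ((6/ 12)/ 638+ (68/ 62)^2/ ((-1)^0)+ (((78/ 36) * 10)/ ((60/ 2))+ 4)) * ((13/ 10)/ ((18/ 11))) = 850189379/ 5016420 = 169.48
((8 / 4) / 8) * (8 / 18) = 1 / 9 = 0.11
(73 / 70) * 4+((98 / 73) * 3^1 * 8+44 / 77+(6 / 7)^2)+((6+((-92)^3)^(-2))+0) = 473876135230375389 / 10844659199037440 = 43.70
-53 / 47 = -1.13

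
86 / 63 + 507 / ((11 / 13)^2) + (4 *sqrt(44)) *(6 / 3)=16 *sqrt(11) + 5408435 / 7623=762.56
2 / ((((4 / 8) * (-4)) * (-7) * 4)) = 1 / 28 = 0.04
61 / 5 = 12.20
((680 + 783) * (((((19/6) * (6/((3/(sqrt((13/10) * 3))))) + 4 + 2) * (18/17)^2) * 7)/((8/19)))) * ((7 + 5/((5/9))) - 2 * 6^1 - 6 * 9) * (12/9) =-332730090 * sqrt(390)/289 - 3152179800/289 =-33643849.77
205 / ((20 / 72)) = 738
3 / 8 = 0.38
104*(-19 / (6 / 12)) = -3952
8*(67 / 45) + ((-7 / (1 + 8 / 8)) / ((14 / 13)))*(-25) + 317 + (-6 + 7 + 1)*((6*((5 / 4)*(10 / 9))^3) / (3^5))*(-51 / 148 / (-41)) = 489883173907 / 1194364440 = 410.16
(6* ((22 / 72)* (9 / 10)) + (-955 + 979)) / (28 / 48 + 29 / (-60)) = 513 / 2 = 256.50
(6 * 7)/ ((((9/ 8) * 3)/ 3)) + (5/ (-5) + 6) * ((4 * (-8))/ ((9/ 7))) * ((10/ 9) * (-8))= 92624/ 81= 1143.51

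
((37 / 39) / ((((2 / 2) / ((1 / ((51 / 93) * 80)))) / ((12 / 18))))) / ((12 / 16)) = 1147 / 59670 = 0.02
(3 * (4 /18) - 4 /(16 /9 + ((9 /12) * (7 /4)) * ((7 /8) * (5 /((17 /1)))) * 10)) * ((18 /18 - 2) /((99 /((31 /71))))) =512678 /1064535021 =0.00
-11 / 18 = -0.61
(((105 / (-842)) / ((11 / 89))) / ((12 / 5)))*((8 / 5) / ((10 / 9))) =-5607 / 9262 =-0.61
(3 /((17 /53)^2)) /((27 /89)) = 250001 /2601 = 96.12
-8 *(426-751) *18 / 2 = 23400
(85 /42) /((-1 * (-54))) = 85 /2268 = 0.04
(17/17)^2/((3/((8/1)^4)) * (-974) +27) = 0.04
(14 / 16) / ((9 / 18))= 7 / 4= 1.75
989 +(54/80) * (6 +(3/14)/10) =5561161/5600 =993.06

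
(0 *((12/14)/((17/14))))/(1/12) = 0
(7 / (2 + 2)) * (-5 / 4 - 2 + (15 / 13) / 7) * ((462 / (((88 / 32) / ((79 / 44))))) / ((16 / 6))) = -5589171 / 9152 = -610.70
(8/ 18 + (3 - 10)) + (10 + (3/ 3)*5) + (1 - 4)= 49/ 9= 5.44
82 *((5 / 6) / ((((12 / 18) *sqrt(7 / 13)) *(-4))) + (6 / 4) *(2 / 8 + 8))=4059 / 4 - 205 *sqrt(91) / 56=979.83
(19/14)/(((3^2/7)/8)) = 76/9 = 8.44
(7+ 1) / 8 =1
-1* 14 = -14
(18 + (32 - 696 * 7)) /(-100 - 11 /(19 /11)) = 91618 /2021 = 45.33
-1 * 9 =-9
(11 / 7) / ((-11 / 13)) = -1.86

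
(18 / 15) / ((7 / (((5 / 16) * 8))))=3 / 7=0.43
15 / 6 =5 / 2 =2.50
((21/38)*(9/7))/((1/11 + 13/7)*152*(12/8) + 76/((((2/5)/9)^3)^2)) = 1848/25646642608325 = 0.00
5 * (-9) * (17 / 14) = -765 / 14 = -54.64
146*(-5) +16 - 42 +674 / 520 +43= -185043 / 260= -711.70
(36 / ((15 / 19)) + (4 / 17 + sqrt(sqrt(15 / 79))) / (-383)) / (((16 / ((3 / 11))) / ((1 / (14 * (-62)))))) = -556683 / 621670280 + 3 * 15^(1 / 4) * 79^(3 / 4) / 4622301376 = -0.00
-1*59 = -59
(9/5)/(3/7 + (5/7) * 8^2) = 63/1615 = 0.04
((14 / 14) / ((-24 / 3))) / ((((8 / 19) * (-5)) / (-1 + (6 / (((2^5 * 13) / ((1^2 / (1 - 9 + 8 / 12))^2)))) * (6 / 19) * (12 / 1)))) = -238853 / 4026880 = -0.06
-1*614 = -614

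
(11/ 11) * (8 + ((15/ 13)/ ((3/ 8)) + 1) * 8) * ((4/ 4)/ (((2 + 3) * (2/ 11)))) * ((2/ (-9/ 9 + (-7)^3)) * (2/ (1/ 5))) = -1452/ 559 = -2.60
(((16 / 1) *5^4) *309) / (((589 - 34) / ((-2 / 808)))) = -51500 / 3737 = -13.78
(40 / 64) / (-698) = -5 / 5584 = -0.00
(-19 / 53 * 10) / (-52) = 95 / 1378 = 0.07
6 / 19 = 0.32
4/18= 2/9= 0.22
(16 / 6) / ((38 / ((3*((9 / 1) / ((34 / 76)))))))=72 / 17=4.24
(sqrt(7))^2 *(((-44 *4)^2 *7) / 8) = 189728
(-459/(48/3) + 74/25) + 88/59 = -571969/23600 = -24.24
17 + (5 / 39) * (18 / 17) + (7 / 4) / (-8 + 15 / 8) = 26067 / 1547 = 16.85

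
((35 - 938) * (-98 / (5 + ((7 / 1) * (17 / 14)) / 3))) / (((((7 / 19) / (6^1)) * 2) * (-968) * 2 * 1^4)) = -1080891 / 22748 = -47.52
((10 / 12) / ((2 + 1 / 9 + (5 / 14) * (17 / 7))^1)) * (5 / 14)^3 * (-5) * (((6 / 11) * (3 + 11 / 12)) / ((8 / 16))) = -440625 / 1618232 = -0.27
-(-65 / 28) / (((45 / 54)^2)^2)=4212 / 875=4.81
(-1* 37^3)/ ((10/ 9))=-455877/ 10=-45587.70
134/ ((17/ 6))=804/ 17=47.29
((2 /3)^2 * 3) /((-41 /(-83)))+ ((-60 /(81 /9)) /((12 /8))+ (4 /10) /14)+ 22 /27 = -34943 /38745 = -0.90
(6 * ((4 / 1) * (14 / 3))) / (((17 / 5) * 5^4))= 0.05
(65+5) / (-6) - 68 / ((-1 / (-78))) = -15947 / 3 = -5315.67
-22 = -22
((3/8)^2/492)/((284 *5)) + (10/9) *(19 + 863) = 980.00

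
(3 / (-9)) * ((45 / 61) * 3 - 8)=353 / 183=1.93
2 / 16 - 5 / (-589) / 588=86593 / 692664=0.13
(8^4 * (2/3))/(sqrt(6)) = 4096 * sqrt(6)/9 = 1114.79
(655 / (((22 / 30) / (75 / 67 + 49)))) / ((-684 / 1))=-65.45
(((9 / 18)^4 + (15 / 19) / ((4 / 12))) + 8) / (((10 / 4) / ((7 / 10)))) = 22197 / 7600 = 2.92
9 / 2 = 4.50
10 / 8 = 5 / 4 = 1.25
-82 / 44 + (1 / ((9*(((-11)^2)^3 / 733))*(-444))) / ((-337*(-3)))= -13338098552731 / 7157028491316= -1.86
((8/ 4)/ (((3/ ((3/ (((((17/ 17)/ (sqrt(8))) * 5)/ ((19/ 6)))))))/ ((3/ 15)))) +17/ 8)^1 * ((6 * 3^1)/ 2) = 25.57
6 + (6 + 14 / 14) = 13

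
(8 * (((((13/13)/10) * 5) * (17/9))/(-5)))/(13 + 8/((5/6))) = -68/1017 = -0.07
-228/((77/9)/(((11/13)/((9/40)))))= -9120/91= -100.22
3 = 3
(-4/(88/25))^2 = 625/484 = 1.29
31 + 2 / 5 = 157 / 5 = 31.40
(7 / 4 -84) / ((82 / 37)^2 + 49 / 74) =-450401 / 30522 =-14.76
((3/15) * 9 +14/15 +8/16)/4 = 97/120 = 0.81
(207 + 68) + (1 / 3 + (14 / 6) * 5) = 287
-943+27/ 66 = -20737/ 22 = -942.59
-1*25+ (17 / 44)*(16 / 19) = -5157 / 209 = -24.67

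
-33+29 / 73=-32.60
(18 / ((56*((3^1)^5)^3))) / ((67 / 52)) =13 / 747737487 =0.00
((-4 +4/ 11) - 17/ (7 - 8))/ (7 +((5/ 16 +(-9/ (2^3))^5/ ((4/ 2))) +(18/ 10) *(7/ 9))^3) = 5172102697058304000/ 2916011632588138073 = 1.77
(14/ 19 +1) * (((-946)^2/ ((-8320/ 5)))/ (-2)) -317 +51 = 3178129/ 15808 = 201.05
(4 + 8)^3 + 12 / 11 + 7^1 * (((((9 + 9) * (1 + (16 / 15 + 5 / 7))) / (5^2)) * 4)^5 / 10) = 99936162993558347724 / 4029998779296875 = 24798.06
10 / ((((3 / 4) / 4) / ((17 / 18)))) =1360 / 27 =50.37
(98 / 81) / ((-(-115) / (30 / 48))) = 49 / 7452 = 0.01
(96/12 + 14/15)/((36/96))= 1072/45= 23.82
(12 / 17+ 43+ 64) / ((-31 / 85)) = -9155 / 31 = -295.32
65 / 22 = 2.95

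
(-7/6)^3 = -343/216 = -1.59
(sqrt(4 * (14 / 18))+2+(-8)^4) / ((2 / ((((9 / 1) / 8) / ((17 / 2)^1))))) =3 * sqrt(7) / 68+18441 / 68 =271.31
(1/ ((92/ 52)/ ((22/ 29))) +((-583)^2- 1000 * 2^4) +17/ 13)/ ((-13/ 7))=-19659196032/ 112723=-174402.70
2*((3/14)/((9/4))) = 4/21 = 0.19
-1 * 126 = -126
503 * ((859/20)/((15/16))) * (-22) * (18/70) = -114068328/875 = -130363.80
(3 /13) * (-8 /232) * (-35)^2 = -3675 /377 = -9.75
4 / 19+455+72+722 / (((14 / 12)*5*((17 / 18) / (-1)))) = 4478571 / 11305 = 396.16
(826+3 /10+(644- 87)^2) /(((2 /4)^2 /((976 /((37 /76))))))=461486429056 /185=2494521238.14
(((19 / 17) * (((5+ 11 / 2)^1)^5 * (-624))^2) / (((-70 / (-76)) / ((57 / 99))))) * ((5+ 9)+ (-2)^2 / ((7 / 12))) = 86414871727157319801 / 935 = 92422322702842053.26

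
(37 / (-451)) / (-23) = 37 / 10373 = 0.00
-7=-7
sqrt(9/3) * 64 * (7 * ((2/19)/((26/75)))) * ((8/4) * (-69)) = -32514.87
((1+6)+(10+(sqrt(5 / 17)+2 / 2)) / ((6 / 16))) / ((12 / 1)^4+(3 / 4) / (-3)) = 32 * sqrt(85) / 4230093+436 / 248829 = 0.00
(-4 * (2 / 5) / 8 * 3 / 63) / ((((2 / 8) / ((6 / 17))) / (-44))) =352 / 595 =0.59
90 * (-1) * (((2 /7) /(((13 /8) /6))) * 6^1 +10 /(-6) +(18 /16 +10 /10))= -222375 /364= -610.92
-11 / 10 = -1.10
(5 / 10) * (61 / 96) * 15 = 305 / 64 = 4.77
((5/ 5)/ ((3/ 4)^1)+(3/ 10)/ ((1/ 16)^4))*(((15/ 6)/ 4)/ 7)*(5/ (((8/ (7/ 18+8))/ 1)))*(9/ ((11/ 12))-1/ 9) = 4863395165/ 54432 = 89348.09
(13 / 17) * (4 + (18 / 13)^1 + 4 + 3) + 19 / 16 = 2899 / 272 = 10.66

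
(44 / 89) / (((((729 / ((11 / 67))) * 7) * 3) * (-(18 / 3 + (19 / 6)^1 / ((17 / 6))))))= -68 / 91287567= -0.00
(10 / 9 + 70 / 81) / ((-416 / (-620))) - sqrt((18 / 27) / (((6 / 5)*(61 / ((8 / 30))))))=3100 / 1053 - 2*sqrt(183) / 549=2.89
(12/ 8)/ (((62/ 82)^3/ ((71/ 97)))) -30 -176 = -1175887351/ 5779454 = -203.46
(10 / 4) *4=10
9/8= 1.12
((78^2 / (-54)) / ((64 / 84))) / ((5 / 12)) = -3549 / 10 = -354.90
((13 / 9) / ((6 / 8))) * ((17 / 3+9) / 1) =2288 / 81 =28.25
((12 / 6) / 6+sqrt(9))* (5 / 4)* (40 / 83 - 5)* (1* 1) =-3125 / 166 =-18.83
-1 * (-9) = 9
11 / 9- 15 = -124 / 9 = -13.78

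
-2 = -2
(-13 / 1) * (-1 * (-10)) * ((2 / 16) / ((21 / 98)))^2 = -3185 / 72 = -44.24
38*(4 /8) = 19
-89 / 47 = -1.89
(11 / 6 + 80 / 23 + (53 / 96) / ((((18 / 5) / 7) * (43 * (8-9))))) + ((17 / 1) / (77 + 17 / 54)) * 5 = 6.39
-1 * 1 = -1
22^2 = 484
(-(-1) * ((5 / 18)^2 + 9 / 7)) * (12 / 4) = 3091 / 756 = 4.09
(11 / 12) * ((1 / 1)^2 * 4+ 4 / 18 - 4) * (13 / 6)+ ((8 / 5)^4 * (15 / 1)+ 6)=4242187 / 40500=104.75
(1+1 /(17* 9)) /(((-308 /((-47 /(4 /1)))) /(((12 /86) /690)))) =47 /6052680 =0.00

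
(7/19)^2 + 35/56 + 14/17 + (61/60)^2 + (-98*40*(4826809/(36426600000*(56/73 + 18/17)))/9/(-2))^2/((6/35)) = 395876540758957158960017657/151136475449251750920000000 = 2.62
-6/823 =-0.01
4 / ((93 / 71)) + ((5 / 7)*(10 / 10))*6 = 4778 / 651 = 7.34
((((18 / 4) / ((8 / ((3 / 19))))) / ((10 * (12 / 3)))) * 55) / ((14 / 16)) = 297 / 2128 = 0.14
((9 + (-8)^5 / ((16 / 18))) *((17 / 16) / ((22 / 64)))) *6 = -7518420 / 11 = -683492.73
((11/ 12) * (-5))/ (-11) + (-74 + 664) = 7085/ 12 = 590.42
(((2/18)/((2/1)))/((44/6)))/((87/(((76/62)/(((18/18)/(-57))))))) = -361/59334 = -0.01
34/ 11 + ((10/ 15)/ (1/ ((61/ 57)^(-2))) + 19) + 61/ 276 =258632795/ 11296956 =22.89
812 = 812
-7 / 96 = -0.07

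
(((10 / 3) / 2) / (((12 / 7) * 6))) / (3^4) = 35 / 17496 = 0.00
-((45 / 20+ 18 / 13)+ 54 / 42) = -1791 / 364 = -4.92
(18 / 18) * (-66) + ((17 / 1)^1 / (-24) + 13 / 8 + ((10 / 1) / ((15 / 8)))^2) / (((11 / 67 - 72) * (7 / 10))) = -5768429 / 86634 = -66.58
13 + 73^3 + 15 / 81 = 10503815 / 27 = 389030.19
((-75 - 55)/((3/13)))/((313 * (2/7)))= -5915/939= -6.30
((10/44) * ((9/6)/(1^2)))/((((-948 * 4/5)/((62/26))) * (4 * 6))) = -775/17352192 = -0.00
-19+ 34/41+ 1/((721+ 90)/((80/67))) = -40477785/2227817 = -18.17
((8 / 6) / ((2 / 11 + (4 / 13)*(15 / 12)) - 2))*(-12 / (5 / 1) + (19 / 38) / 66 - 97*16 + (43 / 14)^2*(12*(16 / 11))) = 584271103 / 452025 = 1292.56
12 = 12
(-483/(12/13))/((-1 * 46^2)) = 91/368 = 0.25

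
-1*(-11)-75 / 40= 9.12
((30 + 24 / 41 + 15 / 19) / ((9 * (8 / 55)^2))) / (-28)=-24644675 / 4187904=-5.88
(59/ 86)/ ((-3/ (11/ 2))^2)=2.31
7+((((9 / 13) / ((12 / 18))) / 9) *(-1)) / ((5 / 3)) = 901 / 130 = 6.93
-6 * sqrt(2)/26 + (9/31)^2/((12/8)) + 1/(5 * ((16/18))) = 10809/38440-3 * sqrt(2)/13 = -0.05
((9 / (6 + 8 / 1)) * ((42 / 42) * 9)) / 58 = 81 / 812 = 0.10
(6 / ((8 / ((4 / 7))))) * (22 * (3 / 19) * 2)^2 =52272 / 2527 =20.69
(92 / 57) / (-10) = -46 / 285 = -0.16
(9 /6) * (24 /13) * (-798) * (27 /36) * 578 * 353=-4396116564 /13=-338162812.62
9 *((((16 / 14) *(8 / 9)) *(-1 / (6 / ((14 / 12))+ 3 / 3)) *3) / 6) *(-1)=32 / 43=0.74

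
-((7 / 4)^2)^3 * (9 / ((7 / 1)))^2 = -194481 / 4096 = -47.48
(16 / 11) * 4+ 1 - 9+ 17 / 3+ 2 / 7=871 / 231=3.77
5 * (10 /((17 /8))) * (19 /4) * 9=17100 /17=1005.88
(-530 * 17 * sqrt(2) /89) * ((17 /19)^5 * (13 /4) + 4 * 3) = -618585572965 * sqrt(2) /440745622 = -1984.85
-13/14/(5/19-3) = 19/56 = 0.34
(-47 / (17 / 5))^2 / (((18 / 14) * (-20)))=-77315 / 10404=-7.43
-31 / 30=-1.03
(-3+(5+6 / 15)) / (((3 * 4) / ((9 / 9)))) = 1 / 5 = 0.20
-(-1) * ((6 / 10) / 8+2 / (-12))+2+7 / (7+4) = 3359 / 1320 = 2.54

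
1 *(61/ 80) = 61/ 80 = 0.76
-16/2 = -8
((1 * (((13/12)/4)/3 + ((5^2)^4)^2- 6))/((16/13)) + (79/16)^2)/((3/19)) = 2713623047303507/3456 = 785191853965.14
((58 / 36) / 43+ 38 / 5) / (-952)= -29557 / 3684240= -0.01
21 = 21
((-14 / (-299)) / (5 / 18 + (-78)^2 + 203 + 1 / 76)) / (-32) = -1197 / 5143406372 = -0.00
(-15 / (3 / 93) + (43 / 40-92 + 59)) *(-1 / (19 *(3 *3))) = 19877 / 6840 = 2.91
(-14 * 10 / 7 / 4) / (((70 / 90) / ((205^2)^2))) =-11353504017.86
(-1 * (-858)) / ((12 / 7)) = 1001 / 2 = 500.50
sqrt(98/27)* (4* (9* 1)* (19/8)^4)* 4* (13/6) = 11859211* sqrt(6)/1536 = 18912.12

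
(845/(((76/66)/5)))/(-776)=-139425/29488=-4.73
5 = 5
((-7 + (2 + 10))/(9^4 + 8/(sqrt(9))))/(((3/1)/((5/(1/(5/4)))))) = 125/78764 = 0.00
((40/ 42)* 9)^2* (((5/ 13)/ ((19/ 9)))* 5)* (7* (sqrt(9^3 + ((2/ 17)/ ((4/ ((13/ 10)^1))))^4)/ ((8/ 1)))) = 1581.12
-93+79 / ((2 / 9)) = 525 / 2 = 262.50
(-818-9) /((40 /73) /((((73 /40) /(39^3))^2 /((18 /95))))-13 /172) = -1051371348812 /139443592659829601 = -0.00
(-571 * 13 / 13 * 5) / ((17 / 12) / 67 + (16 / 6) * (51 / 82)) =-1699.73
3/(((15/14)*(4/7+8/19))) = 931/330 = 2.82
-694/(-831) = 0.84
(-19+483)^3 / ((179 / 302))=30168997888 / 179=168541887.64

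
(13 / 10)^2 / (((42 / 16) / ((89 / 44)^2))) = 1338649 / 508200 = 2.63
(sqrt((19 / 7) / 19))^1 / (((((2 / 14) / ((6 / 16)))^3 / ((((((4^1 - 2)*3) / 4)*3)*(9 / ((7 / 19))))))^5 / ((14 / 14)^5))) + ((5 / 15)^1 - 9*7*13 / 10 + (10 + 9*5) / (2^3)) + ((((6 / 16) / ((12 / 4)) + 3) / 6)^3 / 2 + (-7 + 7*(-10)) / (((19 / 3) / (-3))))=-801570217 / 21012480 + 4999128268292402480234106845751*sqrt(7) / 1125899906842624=11747447610246053.25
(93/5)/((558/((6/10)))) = 0.02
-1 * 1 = -1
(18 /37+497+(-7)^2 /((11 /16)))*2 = 462970 /407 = 1137.52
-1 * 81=-81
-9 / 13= -0.69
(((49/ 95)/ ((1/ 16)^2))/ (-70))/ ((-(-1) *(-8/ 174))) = 41.03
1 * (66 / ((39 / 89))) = 1958 / 13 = 150.62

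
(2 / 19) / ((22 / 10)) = 10 / 209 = 0.05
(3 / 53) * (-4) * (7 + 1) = -96 / 53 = -1.81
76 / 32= 19 / 8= 2.38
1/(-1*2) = -0.50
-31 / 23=-1.35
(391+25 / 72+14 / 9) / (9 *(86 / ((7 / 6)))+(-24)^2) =198023 / 624672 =0.32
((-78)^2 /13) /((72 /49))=318.50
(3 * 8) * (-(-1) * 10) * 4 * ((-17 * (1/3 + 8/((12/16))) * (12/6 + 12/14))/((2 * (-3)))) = 598400/7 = 85485.71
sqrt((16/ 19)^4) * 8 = 2048/ 361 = 5.67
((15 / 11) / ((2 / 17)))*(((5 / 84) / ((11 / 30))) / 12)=2125 / 13552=0.16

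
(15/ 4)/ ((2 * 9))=5/ 24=0.21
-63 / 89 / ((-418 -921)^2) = -63 / 159569969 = -0.00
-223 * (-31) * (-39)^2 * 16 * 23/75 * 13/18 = 2794566424/75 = 37260885.65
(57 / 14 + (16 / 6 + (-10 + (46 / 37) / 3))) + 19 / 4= 1971 / 1036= 1.90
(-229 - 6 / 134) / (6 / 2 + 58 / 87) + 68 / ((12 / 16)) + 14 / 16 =514277 / 17688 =29.07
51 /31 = 1.65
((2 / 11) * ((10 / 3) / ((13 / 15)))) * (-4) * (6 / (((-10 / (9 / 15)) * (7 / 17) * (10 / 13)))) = 1224 / 385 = 3.18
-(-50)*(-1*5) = -250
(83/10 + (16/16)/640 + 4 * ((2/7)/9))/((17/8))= 339839/85680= 3.97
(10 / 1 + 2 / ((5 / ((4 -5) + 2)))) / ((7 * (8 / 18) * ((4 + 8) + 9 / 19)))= 741 / 2765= 0.27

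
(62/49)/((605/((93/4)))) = 2883/59290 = 0.05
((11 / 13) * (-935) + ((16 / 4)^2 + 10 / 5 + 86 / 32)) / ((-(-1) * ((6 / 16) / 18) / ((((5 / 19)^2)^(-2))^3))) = -1064097626954357290131 / 3173828125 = -335272606154.23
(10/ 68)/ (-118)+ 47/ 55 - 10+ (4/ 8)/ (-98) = -24738101/ 2703085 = -9.15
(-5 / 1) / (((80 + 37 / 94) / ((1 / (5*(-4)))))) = 47 / 15114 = 0.00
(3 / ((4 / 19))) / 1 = 57 / 4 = 14.25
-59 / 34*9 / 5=-531 / 170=-3.12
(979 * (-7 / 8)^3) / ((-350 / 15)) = 143913 / 5120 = 28.11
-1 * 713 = -713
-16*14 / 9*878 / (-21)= 28096 / 27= 1040.59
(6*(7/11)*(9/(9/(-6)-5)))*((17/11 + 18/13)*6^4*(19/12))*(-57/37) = 37049984496/756613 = 48968.21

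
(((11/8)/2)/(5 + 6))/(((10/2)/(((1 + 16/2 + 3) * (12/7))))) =9/35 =0.26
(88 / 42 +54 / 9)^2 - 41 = 10819 / 441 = 24.53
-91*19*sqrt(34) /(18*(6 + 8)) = -247*sqrt(34) /36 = -40.01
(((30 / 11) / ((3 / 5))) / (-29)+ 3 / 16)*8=157 / 638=0.25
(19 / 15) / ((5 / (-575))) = -437 / 3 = -145.67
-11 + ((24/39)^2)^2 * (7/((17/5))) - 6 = -8110769/485537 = -16.70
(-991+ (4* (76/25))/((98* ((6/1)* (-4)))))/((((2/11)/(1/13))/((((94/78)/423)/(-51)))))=1178276/50307075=0.02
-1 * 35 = -35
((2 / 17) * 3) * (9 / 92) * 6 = 81 / 391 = 0.21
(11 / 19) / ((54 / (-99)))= -121 / 114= -1.06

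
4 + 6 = 10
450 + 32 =482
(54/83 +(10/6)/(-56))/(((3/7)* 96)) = 8657/573696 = 0.02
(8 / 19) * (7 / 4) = 14 / 19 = 0.74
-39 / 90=-13 / 30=-0.43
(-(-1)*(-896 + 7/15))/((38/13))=-9191/30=-306.37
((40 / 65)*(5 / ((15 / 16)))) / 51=128 / 1989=0.06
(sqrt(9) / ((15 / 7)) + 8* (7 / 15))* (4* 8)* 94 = 15441.07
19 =19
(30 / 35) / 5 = 0.17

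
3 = 3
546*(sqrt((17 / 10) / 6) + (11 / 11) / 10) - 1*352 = -1487 / 5 + 91*sqrt(255) / 5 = -6.77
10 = 10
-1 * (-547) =547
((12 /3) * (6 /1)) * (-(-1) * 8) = 192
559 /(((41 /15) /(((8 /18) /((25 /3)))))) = 2236 /205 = 10.91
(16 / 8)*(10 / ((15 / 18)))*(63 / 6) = 252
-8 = -8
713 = 713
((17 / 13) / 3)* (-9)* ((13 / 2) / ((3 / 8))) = -68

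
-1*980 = -980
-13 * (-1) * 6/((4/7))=273/2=136.50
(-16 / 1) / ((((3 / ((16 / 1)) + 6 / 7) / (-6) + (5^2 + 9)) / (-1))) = 3584 / 7577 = 0.47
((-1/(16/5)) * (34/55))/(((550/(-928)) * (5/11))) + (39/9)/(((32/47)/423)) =118489177/44000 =2692.94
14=14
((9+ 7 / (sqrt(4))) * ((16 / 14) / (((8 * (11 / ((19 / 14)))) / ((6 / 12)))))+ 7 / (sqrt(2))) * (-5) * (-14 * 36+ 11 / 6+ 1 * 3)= 7113125 / 25872+ 104825 * sqrt(2) / 12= 12628.68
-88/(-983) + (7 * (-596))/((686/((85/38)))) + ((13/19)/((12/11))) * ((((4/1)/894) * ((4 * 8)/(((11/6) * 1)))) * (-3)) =-1862834755/136360777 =-13.66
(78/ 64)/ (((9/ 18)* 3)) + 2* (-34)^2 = 37005/ 16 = 2312.81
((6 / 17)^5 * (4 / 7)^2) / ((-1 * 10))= -62208 / 347864965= -0.00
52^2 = 2704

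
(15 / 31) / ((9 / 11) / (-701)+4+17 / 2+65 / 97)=22439010 / 610695629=0.04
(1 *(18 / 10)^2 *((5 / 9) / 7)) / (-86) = -9 / 3010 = -0.00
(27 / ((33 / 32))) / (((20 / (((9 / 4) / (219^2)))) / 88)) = 144 / 26645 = 0.01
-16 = -16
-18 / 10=-9 / 5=-1.80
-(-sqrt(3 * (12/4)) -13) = 16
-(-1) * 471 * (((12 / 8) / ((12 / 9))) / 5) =4239 / 40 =105.98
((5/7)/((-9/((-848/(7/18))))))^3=609800192000/117649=5183216.11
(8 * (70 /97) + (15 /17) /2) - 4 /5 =89283 /16490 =5.41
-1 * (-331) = 331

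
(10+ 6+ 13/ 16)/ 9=269/ 144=1.87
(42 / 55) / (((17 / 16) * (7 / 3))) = 288 / 935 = 0.31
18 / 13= 1.38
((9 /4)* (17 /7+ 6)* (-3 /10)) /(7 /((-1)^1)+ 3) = 1.42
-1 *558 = -558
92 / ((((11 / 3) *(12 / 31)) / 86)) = 61318 / 11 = 5574.36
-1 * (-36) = 36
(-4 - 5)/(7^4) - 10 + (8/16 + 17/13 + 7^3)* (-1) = -22149459/62426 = -354.81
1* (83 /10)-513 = -5047 /10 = -504.70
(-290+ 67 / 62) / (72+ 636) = -5971 / 14632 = -0.41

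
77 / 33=7 / 3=2.33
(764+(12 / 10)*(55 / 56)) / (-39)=-21425 / 1092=-19.62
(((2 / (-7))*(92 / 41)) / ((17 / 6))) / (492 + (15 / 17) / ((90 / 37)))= -6624 / 14413427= -0.00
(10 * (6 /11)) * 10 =54.55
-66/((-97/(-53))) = -3498/97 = -36.06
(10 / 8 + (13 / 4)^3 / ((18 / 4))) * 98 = 125293 / 144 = 870.09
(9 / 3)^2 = 9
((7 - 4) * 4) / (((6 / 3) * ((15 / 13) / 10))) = 52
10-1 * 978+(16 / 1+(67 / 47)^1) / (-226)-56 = -10877747 / 10622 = -1024.08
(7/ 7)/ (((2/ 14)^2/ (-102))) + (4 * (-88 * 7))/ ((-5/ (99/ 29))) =-480774/ 145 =-3315.68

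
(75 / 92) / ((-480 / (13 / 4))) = -65 / 11776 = -0.01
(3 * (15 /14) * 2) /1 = 45 /7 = 6.43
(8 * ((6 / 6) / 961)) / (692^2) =0.00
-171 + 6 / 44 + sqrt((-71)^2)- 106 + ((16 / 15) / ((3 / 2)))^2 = -9148697 / 44550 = -205.36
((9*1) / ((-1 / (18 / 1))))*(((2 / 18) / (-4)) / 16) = 9 / 32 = 0.28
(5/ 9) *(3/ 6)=5/ 18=0.28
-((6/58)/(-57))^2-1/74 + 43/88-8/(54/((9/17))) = 19998942617/50414767656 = 0.40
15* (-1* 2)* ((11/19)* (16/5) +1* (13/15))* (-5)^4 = -968750/19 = -50986.84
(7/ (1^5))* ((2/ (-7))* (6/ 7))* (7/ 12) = -1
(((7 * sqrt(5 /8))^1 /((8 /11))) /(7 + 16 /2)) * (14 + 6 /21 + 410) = 1089 * sqrt(10) /16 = 215.23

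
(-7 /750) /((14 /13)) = -13 /1500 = -0.01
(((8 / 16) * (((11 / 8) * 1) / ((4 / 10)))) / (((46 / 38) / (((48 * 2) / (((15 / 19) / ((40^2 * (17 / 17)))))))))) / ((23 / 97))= 616299200 / 529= 1165026.84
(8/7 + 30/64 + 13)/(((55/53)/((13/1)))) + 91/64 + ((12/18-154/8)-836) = -670.12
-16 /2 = -8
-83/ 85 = -0.98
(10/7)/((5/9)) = 18/7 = 2.57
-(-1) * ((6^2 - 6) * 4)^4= 207360000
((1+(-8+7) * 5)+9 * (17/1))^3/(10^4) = 3307949/10000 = 330.79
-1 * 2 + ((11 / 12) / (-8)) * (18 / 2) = -3.03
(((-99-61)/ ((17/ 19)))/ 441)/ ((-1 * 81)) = 3040/ 607257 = 0.01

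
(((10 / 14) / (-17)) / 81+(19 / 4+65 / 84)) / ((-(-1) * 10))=53239 / 96390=0.55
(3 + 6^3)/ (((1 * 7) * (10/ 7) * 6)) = 73/ 20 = 3.65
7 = 7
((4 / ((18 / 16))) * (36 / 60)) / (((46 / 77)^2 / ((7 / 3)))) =332024 / 23805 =13.95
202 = 202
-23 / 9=-2.56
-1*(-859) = 859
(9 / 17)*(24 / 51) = 72 / 289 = 0.25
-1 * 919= -919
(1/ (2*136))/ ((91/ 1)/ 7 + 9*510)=1/ 1252016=0.00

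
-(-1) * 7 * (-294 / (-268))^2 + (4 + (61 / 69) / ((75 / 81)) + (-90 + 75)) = -16737631 / 10324700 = -1.62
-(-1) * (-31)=-31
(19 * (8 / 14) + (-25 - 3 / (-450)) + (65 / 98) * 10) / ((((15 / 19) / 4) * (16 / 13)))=-13622297 / 441000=-30.89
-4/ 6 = -2/ 3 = -0.67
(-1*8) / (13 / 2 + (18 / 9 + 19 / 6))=-24 / 35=-0.69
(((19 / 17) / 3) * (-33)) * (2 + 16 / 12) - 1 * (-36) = -254 / 51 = -4.98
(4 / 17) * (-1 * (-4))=16 / 17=0.94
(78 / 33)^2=676 / 121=5.59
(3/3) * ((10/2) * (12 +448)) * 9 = 20700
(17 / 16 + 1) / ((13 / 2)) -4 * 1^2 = -383 / 104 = -3.68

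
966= 966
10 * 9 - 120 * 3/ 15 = 66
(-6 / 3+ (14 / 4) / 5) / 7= -0.19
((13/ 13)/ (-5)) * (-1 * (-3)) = -3/ 5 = -0.60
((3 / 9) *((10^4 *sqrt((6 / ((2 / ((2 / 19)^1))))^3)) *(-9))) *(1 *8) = -1440000 *sqrt(114) / 361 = -42590.01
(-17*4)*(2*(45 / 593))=-6120 / 593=-10.32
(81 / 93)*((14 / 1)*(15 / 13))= 14.07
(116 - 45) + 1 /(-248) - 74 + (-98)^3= -233416361 /248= -941195.00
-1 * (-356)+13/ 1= 369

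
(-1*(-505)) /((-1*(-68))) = 7.43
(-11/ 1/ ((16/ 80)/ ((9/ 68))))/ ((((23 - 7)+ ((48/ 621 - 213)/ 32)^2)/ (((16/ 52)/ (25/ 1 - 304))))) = 2413255680/ 18118453584491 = 0.00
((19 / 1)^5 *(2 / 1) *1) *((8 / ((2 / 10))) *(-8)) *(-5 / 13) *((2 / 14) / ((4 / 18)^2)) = 160451215200 / 91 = 1763200167.03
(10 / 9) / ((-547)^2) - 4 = -10771514 / 2692881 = -4.00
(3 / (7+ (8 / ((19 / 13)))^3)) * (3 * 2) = 41154 / 390959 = 0.11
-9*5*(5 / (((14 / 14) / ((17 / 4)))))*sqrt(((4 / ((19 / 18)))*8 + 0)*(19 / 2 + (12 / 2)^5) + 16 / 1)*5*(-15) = 286875*sqrt(5325643) / 19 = 34843769.10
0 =0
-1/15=-0.07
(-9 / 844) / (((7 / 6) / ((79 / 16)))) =-2133 / 47264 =-0.05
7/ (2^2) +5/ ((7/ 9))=229/ 28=8.18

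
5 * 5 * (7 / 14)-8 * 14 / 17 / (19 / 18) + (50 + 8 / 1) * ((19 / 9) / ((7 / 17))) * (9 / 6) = 6135985 / 13566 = 452.31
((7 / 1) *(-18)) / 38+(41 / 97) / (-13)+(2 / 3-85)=-6302293 / 71877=-87.68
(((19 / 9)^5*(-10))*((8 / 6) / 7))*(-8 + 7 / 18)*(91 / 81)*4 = 352794585520 / 129140163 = 2731.87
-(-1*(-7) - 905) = 898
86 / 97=0.89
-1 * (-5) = 5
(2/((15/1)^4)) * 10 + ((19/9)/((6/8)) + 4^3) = 676504/10125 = 66.82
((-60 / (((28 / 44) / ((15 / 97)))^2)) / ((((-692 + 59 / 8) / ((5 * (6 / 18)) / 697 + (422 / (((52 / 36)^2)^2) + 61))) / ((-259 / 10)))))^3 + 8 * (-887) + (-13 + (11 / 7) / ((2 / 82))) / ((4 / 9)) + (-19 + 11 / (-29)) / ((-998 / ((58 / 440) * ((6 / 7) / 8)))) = -2677996889867244089656632033402481910966712931025056900073 / 162612725211504868556147816371813942125961504381848560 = -16468.56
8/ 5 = 1.60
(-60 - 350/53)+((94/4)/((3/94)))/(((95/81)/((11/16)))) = 365.02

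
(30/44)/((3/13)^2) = 845/66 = 12.80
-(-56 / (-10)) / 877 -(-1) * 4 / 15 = 3424 / 13155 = 0.26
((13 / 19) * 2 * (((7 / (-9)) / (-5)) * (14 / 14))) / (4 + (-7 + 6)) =0.07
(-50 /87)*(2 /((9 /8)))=-800 /783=-1.02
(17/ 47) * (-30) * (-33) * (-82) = -1380060/ 47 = -29362.98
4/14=2/7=0.29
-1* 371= -371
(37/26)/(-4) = -37/104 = -0.36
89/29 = 3.07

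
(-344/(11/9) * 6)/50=-9288/275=-33.77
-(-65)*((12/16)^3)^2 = 47385/4096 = 11.57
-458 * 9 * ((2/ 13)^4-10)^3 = 96018568057250815248/ 23298085122481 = 4121307.29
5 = 5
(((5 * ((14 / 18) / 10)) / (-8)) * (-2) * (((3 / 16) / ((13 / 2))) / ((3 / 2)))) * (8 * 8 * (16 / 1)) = 224 / 117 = 1.91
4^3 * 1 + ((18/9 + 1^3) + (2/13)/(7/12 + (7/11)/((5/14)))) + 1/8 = 10907901/162344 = 67.19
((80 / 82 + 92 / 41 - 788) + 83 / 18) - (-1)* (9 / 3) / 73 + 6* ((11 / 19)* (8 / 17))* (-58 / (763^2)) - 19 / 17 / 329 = -371446851887101169 / 476133433449786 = -780.13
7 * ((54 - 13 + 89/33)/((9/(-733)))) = -24912.13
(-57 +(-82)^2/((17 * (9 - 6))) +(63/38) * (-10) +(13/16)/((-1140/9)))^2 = 326328725414041/96149606400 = 3393.97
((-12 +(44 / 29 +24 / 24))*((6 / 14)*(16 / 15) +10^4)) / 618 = -3208480 / 20909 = -153.45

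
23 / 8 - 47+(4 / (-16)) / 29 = -10239 / 232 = -44.13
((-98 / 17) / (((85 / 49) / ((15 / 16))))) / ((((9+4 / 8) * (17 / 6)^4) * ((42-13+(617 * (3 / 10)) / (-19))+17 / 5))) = -222264 / 989640329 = -0.00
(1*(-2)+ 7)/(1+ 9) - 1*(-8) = 17/2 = 8.50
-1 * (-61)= 61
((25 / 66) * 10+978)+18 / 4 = 65095 / 66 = 986.29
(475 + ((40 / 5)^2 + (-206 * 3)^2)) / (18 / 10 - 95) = -1912315 / 466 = -4103.68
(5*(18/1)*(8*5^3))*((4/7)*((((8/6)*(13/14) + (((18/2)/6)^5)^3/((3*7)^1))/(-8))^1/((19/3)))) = -85504921875/3813376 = -22422.37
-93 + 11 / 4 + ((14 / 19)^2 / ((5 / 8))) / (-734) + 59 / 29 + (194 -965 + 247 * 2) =-28064149719 / 76842460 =-365.22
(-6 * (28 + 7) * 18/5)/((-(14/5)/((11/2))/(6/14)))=4455/7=636.43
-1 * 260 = -260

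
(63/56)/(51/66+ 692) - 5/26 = -0.19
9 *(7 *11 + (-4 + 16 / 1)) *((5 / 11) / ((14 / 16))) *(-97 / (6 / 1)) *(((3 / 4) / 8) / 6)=-129495 / 1232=-105.11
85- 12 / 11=923 / 11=83.91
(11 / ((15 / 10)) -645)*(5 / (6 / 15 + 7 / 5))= -47825 / 27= -1771.30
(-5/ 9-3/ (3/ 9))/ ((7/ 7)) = -86/ 9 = -9.56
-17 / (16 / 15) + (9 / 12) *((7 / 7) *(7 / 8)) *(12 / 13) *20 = -795 / 208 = -3.82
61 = 61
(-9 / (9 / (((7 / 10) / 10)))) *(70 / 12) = -49 / 120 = -0.41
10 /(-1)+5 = -5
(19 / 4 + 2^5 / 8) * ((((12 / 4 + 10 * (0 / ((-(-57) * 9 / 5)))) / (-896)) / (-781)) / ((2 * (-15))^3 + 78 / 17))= -85 / 61170019328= -0.00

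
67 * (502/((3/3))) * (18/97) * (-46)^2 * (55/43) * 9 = 634120637040/4171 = 152030840.82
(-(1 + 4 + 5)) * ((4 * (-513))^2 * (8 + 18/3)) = -589498560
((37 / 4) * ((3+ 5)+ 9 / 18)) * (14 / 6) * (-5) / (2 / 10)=-110075 / 24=-4586.46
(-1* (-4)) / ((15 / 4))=16 / 15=1.07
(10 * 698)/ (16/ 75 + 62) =261750/ 2333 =112.19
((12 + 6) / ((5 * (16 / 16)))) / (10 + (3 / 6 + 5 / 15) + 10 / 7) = 756 / 2575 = 0.29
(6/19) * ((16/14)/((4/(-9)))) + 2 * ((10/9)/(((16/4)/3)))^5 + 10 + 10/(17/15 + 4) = 11.94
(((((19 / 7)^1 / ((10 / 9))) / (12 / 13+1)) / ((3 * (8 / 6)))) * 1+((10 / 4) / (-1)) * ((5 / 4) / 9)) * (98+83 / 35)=-546857 / 183750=-2.98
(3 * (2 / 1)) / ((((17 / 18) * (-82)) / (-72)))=3888 / 697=5.58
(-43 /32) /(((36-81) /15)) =43 /96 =0.45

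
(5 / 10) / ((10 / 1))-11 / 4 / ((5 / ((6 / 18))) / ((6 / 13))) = -9 / 260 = -0.03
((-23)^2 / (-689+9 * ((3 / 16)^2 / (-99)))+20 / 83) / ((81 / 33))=-933211972 / 4348062153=-0.21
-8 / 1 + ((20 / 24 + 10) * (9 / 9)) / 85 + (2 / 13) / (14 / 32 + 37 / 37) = -236833 / 30498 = -7.77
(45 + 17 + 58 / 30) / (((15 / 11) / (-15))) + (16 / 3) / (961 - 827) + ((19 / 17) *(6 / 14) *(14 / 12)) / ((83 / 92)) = -332112001 / 472685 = -702.61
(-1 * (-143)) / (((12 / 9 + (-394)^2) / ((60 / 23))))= 495 / 205988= 0.00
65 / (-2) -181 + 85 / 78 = -8284 / 39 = -212.41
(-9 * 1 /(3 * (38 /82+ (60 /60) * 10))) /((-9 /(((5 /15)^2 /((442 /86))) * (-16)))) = -28208 /2559843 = -0.01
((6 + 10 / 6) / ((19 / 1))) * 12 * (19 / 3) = 92 / 3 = 30.67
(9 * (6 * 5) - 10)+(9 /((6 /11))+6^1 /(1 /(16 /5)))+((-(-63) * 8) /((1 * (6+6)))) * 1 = 3377 /10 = 337.70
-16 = -16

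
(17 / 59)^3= 4913 / 205379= 0.02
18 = 18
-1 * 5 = -5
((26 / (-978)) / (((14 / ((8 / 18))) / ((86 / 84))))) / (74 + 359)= -559 / 280128051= -0.00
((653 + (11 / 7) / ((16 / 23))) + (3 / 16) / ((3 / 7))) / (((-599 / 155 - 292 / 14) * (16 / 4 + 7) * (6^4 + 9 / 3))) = -5691445 / 3066190776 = -0.00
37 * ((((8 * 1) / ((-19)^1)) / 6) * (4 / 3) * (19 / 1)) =-592 / 9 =-65.78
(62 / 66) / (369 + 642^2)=31 / 13613589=0.00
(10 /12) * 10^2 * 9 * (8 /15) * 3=1200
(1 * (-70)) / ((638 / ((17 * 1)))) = -595 / 319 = -1.87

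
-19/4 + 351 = 1385/4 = 346.25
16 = 16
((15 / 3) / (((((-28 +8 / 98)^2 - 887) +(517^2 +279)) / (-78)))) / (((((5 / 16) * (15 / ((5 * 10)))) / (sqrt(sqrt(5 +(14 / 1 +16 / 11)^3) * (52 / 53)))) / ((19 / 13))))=-0.18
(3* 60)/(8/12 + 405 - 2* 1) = 540/1211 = 0.45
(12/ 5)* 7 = 84/ 5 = 16.80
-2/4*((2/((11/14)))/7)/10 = -1/55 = -0.02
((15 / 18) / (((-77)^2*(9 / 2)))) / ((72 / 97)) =485 / 11525976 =0.00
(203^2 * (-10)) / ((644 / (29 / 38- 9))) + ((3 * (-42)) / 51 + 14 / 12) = 469754663 / 89148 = 5269.38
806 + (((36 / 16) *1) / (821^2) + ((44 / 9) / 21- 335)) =240128456033 / 509574996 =471.23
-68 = -68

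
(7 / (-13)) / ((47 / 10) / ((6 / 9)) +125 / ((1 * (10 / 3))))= -140 / 11583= -0.01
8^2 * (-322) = -20608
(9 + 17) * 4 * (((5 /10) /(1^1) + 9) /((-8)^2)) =247 /16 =15.44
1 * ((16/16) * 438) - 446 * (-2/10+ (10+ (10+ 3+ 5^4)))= -1442404/5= -288480.80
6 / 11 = 0.55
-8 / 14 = -4 / 7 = -0.57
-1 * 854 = -854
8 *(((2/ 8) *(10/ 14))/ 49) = 10/ 343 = 0.03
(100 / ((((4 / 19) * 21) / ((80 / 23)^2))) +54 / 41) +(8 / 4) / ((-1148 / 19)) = 35778517 / 130134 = 274.94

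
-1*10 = -10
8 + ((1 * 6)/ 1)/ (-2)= 5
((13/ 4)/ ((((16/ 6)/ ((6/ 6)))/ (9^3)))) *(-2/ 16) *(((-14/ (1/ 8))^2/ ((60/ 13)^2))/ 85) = -26159679/ 34000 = -769.40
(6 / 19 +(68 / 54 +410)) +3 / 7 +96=1824241 / 3591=508.00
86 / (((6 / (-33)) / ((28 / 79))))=-13244 / 79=-167.65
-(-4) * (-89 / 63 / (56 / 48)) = -712 / 147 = -4.84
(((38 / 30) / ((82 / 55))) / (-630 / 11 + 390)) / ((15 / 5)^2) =2299 / 8103240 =0.00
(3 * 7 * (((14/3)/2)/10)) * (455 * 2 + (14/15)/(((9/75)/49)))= 56938/9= 6326.44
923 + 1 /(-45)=41534 /45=922.98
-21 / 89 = -0.24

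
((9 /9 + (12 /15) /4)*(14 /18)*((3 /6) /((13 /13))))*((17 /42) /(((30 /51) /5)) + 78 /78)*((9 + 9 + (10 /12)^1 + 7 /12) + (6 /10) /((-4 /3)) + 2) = 234617 /5400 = 43.45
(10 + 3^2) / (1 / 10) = 190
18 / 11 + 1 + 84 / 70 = 211 / 55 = 3.84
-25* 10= -250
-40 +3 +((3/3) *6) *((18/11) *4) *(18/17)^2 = 22345/3179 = 7.03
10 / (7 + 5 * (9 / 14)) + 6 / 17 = 3238 / 2431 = 1.33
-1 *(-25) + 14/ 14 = 26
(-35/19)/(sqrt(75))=-7 * sqrt(3)/57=-0.21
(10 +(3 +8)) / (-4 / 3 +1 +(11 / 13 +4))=819 / 176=4.65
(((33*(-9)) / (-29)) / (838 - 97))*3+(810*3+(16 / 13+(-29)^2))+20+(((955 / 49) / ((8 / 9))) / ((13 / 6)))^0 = 1814593 / 551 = 3293.27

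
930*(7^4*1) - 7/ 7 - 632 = 2232297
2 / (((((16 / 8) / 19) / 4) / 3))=228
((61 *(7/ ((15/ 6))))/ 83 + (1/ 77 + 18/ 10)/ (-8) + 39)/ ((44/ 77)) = 1043809/ 14608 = 71.45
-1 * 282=-282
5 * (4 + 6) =50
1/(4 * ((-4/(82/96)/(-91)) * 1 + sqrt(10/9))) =-805896/69435917 + 41761083 * sqrt(10)/555487336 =0.23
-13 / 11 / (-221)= 1 / 187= 0.01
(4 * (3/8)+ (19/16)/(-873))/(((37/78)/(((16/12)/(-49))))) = -272129/3165498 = -0.09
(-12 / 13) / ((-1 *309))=4 / 1339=0.00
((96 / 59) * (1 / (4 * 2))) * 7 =84 / 59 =1.42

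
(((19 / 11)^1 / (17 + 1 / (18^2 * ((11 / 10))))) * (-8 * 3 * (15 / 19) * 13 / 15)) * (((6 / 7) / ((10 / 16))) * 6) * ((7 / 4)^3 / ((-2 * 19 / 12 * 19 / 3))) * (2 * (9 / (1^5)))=3610964448 / 54689695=66.03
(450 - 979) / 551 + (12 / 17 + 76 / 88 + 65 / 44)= 860037 / 412148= 2.09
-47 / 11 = -4.27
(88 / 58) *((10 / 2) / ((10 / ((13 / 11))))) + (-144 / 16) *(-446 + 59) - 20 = 100453 / 29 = 3463.90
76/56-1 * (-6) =103/14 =7.36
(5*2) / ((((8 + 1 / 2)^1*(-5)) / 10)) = -40 / 17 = -2.35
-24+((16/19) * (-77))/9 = -5336/171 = -31.20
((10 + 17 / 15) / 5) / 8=167 / 600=0.28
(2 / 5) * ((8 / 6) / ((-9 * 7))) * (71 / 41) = -568 / 38745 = -0.01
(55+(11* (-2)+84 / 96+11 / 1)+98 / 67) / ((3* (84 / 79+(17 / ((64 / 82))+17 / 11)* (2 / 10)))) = 143889020 / 53366103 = 2.70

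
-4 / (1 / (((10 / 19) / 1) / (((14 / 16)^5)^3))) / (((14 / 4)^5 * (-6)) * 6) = 11258999068426240 / 13644477536891652171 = 0.00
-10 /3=-3.33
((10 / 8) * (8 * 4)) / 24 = 5 / 3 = 1.67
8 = 8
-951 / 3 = -317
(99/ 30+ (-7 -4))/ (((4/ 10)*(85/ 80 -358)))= 308/ 5711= 0.05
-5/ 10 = -1/ 2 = -0.50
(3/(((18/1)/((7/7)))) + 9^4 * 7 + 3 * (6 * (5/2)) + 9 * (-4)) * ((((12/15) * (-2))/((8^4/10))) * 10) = -1378085/768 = -1794.38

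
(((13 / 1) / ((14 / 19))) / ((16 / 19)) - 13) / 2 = 1781 / 448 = 3.98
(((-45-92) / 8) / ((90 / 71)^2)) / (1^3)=-690617 / 64800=-10.66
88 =88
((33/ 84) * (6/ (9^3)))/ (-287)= -11/ 976374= -0.00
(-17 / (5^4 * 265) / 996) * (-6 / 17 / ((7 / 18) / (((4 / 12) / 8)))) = 0.00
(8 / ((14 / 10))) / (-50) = -0.11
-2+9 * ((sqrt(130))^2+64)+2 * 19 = 1782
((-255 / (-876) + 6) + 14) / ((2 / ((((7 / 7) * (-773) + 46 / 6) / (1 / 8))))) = -4534600 / 73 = -62117.81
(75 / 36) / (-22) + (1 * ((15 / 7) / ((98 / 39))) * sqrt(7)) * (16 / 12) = -25 / 264 + 390 * sqrt(7) / 343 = 2.91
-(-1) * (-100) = -100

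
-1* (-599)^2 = -358801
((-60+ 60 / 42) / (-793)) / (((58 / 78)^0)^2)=0.07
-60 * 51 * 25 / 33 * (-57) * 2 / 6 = 484500 / 11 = 44045.45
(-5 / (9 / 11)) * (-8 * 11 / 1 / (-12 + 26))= 2420 / 63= 38.41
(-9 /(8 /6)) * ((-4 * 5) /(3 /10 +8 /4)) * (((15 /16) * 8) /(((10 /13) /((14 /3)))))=61425 /23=2670.65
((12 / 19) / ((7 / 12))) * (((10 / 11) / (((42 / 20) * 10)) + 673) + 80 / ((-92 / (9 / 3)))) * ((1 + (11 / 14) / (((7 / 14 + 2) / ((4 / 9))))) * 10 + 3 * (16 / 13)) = 704310892832 / 64303239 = 10952.96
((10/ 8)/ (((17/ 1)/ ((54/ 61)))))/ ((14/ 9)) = 0.04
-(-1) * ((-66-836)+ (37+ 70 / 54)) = -23320 / 27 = -863.70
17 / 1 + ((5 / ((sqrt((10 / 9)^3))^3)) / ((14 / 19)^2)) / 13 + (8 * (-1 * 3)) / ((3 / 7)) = -39 + 7105563 * sqrt(10) / 50960000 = -38.56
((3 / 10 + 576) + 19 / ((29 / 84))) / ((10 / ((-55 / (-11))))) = 183087 / 580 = 315.67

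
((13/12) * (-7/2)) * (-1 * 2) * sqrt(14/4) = 91 * sqrt(14)/24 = 14.19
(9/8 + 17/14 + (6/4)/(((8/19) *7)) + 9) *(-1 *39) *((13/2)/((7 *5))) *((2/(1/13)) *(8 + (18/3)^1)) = -8746257/280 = -31236.63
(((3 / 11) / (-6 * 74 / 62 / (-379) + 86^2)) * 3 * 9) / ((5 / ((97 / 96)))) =30770631 / 152936653760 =0.00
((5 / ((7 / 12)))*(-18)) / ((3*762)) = -0.07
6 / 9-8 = -22 / 3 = -7.33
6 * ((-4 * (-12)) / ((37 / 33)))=9504 / 37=256.86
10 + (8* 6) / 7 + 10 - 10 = 118 / 7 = 16.86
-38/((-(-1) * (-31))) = 38/31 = 1.23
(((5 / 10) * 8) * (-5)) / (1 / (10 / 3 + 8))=-680 / 3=-226.67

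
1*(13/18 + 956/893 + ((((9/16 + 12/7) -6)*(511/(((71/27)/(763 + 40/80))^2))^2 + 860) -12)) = -361230979239457599916216665155/52283822130432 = -6909039250005437.48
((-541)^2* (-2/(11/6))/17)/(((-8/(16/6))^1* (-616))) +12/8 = -124742/14399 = -8.66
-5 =-5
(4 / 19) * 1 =4 / 19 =0.21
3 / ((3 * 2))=1 / 2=0.50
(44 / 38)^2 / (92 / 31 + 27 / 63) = 9548 / 24187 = 0.39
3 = 3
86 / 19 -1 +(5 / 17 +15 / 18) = 9019 / 1938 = 4.65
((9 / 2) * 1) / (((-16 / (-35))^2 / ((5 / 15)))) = 3675 / 512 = 7.18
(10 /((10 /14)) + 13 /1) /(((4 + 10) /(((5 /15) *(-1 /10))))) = -9 /140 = -0.06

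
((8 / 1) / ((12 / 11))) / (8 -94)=-11 / 129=-0.09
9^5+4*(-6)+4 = 59029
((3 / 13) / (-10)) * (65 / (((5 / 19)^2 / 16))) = -8664 / 25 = -346.56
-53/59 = -0.90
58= 58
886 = 886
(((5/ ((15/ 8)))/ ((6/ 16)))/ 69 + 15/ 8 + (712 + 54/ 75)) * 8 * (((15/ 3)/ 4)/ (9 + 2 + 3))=88765499/ 173880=510.50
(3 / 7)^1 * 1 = 3 / 7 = 0.43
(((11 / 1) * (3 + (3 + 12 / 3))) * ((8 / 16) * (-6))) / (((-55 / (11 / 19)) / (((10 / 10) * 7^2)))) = 170.21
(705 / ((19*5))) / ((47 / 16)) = 48 / 19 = 2.53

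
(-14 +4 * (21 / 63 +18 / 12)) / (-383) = 20 / 1149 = 0.02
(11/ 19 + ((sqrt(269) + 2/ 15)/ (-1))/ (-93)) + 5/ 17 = sqrt(269)/ 93 + 394036/ 450585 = 1.05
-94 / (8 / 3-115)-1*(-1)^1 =619 / 337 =1.84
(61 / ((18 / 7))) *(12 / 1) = 854 / 3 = 284.67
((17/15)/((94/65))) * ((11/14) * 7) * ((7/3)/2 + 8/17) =23881/3384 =7.06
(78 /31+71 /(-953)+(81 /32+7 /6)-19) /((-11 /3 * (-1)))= -3.51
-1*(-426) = 426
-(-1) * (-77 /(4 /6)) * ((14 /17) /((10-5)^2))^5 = -62118672 /13865791015625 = -0.00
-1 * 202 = -202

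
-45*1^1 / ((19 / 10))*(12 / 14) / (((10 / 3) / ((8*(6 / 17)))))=-17.20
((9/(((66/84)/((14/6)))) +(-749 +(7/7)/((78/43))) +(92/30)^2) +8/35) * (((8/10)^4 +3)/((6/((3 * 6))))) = -683540056523/93843750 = -7283.81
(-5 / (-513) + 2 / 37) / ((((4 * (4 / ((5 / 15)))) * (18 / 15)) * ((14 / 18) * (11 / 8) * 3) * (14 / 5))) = 4325 / 35076888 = 0.00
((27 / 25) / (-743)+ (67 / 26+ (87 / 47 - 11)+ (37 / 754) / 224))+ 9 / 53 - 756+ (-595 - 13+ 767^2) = 4586694182673559753 / 7814872811200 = 586918.60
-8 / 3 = -2.67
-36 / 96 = -3 / 8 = -0.38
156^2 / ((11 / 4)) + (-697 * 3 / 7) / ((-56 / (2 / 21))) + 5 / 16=8850.28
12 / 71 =0.17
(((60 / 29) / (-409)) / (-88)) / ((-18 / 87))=-5 / 17996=-0.00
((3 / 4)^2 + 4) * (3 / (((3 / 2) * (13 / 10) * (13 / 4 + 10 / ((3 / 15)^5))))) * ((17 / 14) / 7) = 6205 / 159266562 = 0.00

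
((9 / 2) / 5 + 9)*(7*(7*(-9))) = -43659 / 10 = -4365.90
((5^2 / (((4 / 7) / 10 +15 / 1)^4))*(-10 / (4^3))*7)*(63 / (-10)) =0.00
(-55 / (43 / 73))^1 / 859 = -4015 / 36937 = -0.11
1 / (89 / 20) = 20 / 89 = 0.22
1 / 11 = 0.09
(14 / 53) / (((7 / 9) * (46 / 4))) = 36 / 1219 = 0.03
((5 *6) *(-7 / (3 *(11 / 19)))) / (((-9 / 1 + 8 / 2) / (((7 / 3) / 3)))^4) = -638666 / 9021375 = -0.07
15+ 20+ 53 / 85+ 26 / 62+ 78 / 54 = 889012 / 23715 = 37.49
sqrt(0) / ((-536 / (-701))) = 0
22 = 22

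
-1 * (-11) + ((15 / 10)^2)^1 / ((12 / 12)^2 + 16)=757 / 68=11.13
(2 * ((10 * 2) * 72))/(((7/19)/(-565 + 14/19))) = -30876480/7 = -4410925.71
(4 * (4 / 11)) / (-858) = -8 / 4719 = -0.00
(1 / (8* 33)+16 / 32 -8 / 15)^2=169 / 193600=0.00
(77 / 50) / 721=11 / 5150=0.00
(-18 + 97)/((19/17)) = 1343/19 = 70.68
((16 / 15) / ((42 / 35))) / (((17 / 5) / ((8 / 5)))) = 64 / 153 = 0.42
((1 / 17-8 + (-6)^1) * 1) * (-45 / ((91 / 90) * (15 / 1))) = 63990 / 1547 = 41.36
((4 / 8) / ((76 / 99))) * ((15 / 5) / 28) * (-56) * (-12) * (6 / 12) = 23.45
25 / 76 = 0.33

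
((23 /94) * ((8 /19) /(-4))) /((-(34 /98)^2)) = 55223 /258077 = 0.21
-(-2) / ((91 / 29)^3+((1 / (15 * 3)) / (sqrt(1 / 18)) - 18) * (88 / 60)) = 0.43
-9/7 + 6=33/7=4.71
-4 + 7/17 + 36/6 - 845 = -14324/17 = -842.59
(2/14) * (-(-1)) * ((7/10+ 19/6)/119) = 58/12495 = 0.00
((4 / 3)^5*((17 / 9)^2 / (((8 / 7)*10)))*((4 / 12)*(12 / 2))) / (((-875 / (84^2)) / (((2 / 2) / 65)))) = -29001728 / 88846875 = -0.33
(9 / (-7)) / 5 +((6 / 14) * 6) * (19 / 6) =276 / 35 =7.89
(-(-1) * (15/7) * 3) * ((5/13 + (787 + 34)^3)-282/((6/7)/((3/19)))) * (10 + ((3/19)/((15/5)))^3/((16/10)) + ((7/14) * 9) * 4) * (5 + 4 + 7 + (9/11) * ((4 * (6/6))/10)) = 848643851606349504591/521805284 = 1626361168865.34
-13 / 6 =-2.17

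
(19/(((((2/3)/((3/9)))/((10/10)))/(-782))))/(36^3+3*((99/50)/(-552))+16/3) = -205040400/1287852503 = -0.16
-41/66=-0.62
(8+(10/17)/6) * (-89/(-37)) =36757/1887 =19.48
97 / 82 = 1.18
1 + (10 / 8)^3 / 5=89 / 64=1.39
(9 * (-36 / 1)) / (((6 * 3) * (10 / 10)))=-18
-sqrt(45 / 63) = -sqrt(35) / 7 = -0.85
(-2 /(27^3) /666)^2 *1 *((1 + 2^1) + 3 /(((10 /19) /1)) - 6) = 1 /15911359483230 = 0.00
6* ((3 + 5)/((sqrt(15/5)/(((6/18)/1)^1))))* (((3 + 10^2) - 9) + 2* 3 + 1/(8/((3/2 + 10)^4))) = 21119.55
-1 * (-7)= 7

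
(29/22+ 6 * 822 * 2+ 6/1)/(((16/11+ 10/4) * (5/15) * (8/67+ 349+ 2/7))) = 101852261/4752259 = 21.43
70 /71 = 0.99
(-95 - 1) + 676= 580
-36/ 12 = -3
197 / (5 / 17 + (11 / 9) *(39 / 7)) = 27.73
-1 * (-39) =39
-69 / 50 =-1.38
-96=-96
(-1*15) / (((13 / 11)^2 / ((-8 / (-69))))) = -4840 / 3887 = -1.25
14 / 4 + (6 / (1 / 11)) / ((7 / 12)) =1633 / 14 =116.64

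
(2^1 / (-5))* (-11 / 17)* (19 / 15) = 0.33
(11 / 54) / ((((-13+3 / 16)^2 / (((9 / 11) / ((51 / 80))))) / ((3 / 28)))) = 0.00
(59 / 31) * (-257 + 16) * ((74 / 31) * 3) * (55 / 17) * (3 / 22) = -23674635 / 16337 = -1449.14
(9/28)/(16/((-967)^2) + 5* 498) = 8415801/65194405528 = 0.00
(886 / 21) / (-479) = -886 / 10059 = -0.09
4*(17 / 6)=34 / 3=11.33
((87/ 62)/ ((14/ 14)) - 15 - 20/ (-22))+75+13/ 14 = 150956/ 2387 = 63.24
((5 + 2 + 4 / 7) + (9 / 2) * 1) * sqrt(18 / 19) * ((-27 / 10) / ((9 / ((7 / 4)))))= -1521 * sqrt(38) / 1520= -6.17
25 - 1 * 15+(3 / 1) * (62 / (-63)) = 7.05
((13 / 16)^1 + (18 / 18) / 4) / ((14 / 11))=0.83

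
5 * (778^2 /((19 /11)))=1752137.89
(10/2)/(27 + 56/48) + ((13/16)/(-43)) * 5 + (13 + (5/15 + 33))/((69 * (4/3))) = 4706647/8022768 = 0.59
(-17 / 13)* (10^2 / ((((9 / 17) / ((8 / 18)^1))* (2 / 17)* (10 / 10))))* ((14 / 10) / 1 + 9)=-786080 / 81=-9704.69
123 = 123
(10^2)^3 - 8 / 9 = 8999992 / 9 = 999999.11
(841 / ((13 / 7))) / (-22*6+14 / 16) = -47096 / 13637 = -3.45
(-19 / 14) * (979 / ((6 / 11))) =-204611 / 84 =-2435.85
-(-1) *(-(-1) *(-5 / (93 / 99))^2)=27225 / 961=28.33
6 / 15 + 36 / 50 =1.12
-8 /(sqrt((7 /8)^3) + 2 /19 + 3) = -4591616 /1658449 + 323456 * sqrt(14) /1658449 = -2.04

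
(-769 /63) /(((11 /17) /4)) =-52292 /693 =-75.46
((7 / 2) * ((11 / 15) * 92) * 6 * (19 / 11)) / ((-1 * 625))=-12236 / 3125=-3.92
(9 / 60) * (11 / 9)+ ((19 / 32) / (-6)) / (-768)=135263 / 737280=0.18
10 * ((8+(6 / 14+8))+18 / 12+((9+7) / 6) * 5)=6565 / 21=312.62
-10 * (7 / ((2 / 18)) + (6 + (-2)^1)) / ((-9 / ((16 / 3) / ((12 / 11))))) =363.95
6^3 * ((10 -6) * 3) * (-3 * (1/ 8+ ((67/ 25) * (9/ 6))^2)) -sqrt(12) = -79147044/ 625 -2 * sqrt(3) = -126638.73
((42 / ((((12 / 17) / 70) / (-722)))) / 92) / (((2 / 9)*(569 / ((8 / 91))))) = -3866310 / 170131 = -22.73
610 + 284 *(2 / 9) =673.11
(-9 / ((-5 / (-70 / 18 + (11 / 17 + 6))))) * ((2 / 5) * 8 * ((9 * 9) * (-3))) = -1640736 / 425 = -3860.56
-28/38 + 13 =12.26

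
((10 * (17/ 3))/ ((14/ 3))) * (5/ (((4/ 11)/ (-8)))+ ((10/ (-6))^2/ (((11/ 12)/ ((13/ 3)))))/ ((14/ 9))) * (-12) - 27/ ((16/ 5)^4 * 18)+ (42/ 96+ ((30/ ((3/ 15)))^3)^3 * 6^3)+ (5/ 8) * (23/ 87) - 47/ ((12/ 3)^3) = 51037927041024000090956097907049/ 6146359296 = 8303765625000000014798.37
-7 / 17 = -0.41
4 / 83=0.05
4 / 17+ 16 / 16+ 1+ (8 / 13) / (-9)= 4310 / 1989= 2.17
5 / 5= 1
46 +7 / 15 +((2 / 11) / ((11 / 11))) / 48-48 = -673 / 440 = -1.53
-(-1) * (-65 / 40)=-13 / 8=-1.62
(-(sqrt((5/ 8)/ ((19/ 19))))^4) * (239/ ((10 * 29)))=-1195/ 3712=-0.32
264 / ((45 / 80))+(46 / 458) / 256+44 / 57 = 523630005 / 1113856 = 470.11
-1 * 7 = -7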